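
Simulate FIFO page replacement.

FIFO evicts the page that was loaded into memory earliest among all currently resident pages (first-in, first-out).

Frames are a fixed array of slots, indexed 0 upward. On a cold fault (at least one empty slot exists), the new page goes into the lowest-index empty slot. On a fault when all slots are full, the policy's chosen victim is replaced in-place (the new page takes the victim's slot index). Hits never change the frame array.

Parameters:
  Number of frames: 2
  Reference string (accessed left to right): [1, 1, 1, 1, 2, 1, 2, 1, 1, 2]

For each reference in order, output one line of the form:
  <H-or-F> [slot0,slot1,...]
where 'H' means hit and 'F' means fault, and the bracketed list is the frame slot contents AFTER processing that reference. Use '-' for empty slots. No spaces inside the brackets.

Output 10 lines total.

F [1,-]
H [1,-]
H [1,-]
H [1,-]
F [1,2]
H [1,2]
H [1,2]
H [1,2]
H [1,2]
H [1,2]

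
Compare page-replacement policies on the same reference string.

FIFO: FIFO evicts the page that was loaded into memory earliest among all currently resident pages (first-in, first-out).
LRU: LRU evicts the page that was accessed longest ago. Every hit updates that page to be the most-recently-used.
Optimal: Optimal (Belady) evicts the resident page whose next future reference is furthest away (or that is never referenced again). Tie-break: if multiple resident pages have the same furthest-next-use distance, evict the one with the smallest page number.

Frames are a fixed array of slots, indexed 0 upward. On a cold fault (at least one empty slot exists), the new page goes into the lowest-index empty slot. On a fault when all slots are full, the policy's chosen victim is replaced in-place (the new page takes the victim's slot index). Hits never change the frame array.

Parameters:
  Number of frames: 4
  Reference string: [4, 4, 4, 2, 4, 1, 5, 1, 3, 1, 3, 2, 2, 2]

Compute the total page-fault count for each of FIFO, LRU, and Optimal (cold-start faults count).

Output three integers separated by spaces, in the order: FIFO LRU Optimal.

--- FIFO ---
  step 0: ref 4 -> FAULT, frames=[4,-,-,-] (faults so far: 1)
  step 1: ref 4 -> HIT, frames=[4,-,-,-] (faults so far: 1)
  step 2: ref 4 -> HIT, frames=[4,-,-,-] (faults so far: 1)
  step 3: ref 2 -> FAULT, frames=[4,2,-,-] (faults so far: 2)
  step 4: ref 4 -> HIT, frames=[4,2,-,-] (faults so far: 2)
  step 5: ref 1 -> FAULT, frames=[4,2,1,-] (faults so far: 3)
  step 6: ref 5 -> FAULT, frames=[4,2,1,5] (faults so far: 4)
  step 7: ref 1 -> HIT, frames=[4,2,1,5] (faults so far: 4)
  step 8: ref 3 -> FAULT, evict 4, frames=[3,2,1,5] (faults so far: 5)
  step 9: ref 1 -> HIT, frames=[3,2,1,5] (faults so far: 5)
  step 10: ref 3 -> HIT, frames=[3,2,1,5] (faults so far: 5)
  step 11: ref 2 -> HIT, frames=[3,2,1,5] (faults so far: 5)
  step 12: ref 2 -> HIT, frames=[3,2,1,5] (faults so far: 5)
  step 13: ref 2 -> HIT, frames=[3,2,1,5] (faults so far: 5)
  FIFO total faults: 5
--- LRU ---
  step 0: ref 4 -> FAULT, frames=[4,-,-,-] (faults so far: 1)
  step 1: ref 4 -> HIT, frames=[4,-,-,-] (faults so far: 1)
  step 2: ref 4 -> HIT, frames=[4,-,-,-] (faults so far: 1)
  step 3: ref 2 -> FAULT, frames=[4,2,-,-] (faults so far: 2)
  step 4: ref 4 -> HIT, frames=[4,2,-,-] (faults so far: 2)
  step 5: ref 1 -> FAULT, frames=[4,2,1,-] (faults so far: 3)
  step 6: ref 5 -> FAULT, frames=[4,2,1,5] (faults so far: 4)
  step 7: ref 1 -> HIT, frames=[4,2,1,5] (faults so far: 4)
  step 8: ref 3 -> FAULT, evict 2, frames=[4,3,1,5] (faults so far: 5)
  step 9: ref 1 -> HIT, frames=[4,3,1,5] (faults so far: 5)
  step 10: ref 3 -> HIT, frames=[4,3,1,5] (faults so far: 5)
  step 11: ref 2 -> FAULT, evict 4, frames=[2,3,1,5] (faults so far: 6)
  step 12: ref 2 -> HIT, frames=[2,3,1,5] (faults so far: 6)
  step 13: ref 2 -> HIT, frames=[2,3,1,5] (faults so far: 6)
  LRU total faults: 6
--- Optimal ---
  step 0: ref 4 -> FAULT, frames=[4,-,-,-] (faults so far: 1)
  step 1: ref 4 -> HIT, frames=[4,-,-,-] (faults so far: 1)
  step 2: ref 4 -> HIT, frames=[4,-,-,-] (faults so far: 1)
  step 3: ref 2 -> FAULT, frames=[4,2,-,-] (faults so far: 2)
  step 4: ref 4 -> HIT, frames=[4,2,-,-] (faults so far: 2)
  step 5: ref 1 -> FAULT, frames=[4,2,1,-] (faults so far: 3)
  step 6: ref 5 -> FAULT, frames=[4,2,1,5] (faults so far: 4)
  step 7: ref 1 -> HIT, frames=[4,2,1,5] (faults so far: 4)
  step 8: ref 3 -> FAULT, evict 4, frames=[3,2,1,5] (faults so far: 5)
  step 9: ref 1 -> HIT, frames=[3,2,1,5] (faults so far: 5)
  step 10: ref 3 -> HIT, frames=[3,2,1,5] (faults so far: 5)
  step 11: ref 2 -> HIT, frames=[3,2,1,5] (faults so far: 5)
  step 12: ref 2 -> HIT, frames=[3,2,1,5] (faults so far: 5)
  step 13: ref 2 -> HIT, frames=[3,2,1,5] (faults so far: 5)
  Optimal total faults: 5

Answer: 5 6 5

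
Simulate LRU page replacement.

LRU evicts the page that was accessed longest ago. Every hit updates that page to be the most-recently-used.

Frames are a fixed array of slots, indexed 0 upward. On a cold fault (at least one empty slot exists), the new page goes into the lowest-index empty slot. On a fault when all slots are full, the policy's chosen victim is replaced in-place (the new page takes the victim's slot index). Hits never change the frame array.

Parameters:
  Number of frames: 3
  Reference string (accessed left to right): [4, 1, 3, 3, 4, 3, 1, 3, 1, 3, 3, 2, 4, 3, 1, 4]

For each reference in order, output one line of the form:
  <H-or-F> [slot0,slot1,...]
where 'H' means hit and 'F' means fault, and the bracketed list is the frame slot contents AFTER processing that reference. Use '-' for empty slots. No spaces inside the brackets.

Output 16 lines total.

F [4,-,-]
F [4,1,-]
F [4,1,3]
H [4,1,3]
H [4,1,3]
H [4,1,3]
H [4,1,3]
H [4,1,3]
H [4,1,3]
H [4,1,3]
H [4,1,3]
F [2,1,3]
F [2,4,3]
H [2,4,3]
F [1,4,3]
H [1,4,3]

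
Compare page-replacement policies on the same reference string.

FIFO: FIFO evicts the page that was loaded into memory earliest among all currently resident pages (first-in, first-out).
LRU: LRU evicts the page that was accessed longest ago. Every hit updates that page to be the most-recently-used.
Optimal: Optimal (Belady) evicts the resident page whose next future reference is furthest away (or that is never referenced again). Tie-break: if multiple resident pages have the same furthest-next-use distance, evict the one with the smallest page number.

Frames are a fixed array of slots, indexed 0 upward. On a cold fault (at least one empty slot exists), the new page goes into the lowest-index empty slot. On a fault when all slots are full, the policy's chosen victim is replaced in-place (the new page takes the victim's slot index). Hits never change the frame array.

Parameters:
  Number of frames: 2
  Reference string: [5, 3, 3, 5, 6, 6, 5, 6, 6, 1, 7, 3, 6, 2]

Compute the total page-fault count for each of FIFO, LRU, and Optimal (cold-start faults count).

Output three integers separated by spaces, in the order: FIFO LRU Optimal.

--- FIFO ---
  step 0: ref 5 -> FAULT, frames=[5,-] (faults so far: 1)
  step 1: ref 3 -> FAULT, frames=[5,3] (faults so far: 2)
  step 2: ref 3 -> HIT, frames=[5,3] (faults so far: 2)
  step 3: ref 5 -> HIT, frames=[5,3] (faults so far: 2)
  step 4: ref 6 -> FAULT, evict 5, frames=[6,3] (faults so far: 3)
  step 5: ref 6 -> HIT, frames=[6,3] (faults so far: 3)
  step 6: ref 5 -> FAULT, evict 3, frames=[6,5] (faults so far: 4)
  step 7: ref 6 -> HIT, frames=[6,5] (faults so far: 4)
  step 8: ref 6 -> HIT, frames=[6,5] (faults so far: 4)
  step 9: ref 1 -> FAULT, evict 6, frames=[1,5] (faults so far: 5)
  step 10: ref 7 -> FAULT, evict 5, frames=[1,7] (faults so far: 6)
  step 11: ref 3 -> FAULT, evict 1, frames=[3,7] (faults so far: 7)
  step 12: ref 6 -> FAULT, evict 7, frames=[3,6] (faults so far: 8)
  step 13: ref 2 -> FAULT, evict 3, frames=[2,6] (faults so far: 9)
  FIFO total faults: 9
--- LRU ---
  step 0: ref 5 -> FAULT, frames=[5,-] (faults so far: 1)
  step 1: ref 3 -> FAULT, frames=[5,3] (faults so far: 2)
  step 2: ref 3 -> HIT, frames=[5,3] (faults so far: 2)
  step 3: ref 5 -> HIT, frames=[5,3] (faults so far: 2)
  step 4: ref 6 -> FAULT, evict 3, frames=[5,6] (faults so far: 3)
  step 5: ref 6 -> HIT, frames=[5,6] (faults so far: 3)
  step 6: ref 5 -> HIT, frames=[5,6] (faults so far: 3)
  step 7: ref 6 -> HIT, frames=[5,6] (faults so far: 3)
  step 8: ref 6 -> HIT, frames=[5,6] (faults so far: 3)
  step 9: ref 1 -> FAULT, evict 5, frames=[1,6] (faults so far: 4)
  step 10: ref 7 -> FAULT, evict 6, frames=[1,7] (faults so far: 5)
  step 11: ref 3 -> FAULT, evict 1, frames=[3,7] (faults so far: 6)
  step 12: ref 6 -> FAULT, evict 7, frames=[3,6] (faults so far: 7)
  step 13: ref 2 -> FAULT, evict 3, frames=[2,6] (faults so far: 8)
  LRU total faults: 8
--- Optimal ---
  step 0: ref 5 -> FAULT, frames=[5,-] (faults so far: 1)
  step 1: ref 3 -> FAULT, frames=[5,3] (faults so far: 2)
  step 2: ref 3 -> HIT, frames=[5,3] (faults so far: 2)
  step 3: ref 5 -> HIT, frames=[5,3] (faults so far: 2)
  step 4: ref 6 -> FAULT, evict 3, frames=[5,6] (faults so far: 3)
  step 5: ref 6 -> HIT, frames=[5,6] (faults so far: 3)
  step 6: ref 5 -> HIT, frames=[5,6] (faults so far: 3)
  step 7: ref 6 -> HIT, frames=[5,6] (faults so far: 3)
  step 8: ref 6 -> HIT, frames=[5,6] (faults so far: 3)
  step 9: ref 1 -> FAULT, evict 5, frames=[1,6] (faults so far: 4)
  step 10: ref 7 -> FAULT, evict 1, frames=[7,6] (faults so far: 5)
  step 11: ref 3 -> FAULT, evict 7, frames=[3,6] (faults so far: 6)
  step 12: ref 6 -> HIT, frames=[3,6] (faults so far: 6)
  step 13: ref 2 -> FAULT, evict 3, frames=[2,6] (faults so far: 7)
  Optimal total faults: 7

Answer: 9 8 7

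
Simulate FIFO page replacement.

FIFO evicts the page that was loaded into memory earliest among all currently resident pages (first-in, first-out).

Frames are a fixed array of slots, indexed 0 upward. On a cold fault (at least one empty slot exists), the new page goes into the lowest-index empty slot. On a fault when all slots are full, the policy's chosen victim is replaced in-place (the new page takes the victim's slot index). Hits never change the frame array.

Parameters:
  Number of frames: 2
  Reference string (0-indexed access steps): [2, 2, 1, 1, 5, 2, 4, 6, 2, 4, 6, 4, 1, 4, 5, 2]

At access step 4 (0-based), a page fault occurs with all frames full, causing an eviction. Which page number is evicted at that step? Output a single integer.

Answer: 2

Derivation:
Step 0: ref 2 -> FAULT, frames=[2,-]
Step 1: ref 2 -> HIT, frames=[2,-]
Step 2: ref 1 -> FAULT, frames=[2,1]
Step 3: ref 1 -> HIT, frames=[2,1]
Step 4: ref 5 -> FAULT, evict 2, frames=[5,1]
At step 4: evicted page 2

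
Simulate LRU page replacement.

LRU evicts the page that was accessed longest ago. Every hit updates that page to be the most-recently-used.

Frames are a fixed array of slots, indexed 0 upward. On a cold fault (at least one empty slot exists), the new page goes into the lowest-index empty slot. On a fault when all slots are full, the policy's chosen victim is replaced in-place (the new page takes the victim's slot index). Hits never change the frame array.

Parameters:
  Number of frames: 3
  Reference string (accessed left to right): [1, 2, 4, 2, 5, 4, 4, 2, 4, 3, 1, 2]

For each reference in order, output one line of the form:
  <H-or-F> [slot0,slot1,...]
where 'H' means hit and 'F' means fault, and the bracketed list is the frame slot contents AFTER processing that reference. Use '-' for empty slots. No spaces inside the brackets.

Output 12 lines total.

F [1,-,-]
F [1,2,-]
F [1,2,4]
H [1,2,4]
F [5,2,4]
H [5,2,4]
H [5,2,4]
H [5,2,4]
H [5,2,4]
F [3,2,4]
F [3,1,4]
F [3,1,2]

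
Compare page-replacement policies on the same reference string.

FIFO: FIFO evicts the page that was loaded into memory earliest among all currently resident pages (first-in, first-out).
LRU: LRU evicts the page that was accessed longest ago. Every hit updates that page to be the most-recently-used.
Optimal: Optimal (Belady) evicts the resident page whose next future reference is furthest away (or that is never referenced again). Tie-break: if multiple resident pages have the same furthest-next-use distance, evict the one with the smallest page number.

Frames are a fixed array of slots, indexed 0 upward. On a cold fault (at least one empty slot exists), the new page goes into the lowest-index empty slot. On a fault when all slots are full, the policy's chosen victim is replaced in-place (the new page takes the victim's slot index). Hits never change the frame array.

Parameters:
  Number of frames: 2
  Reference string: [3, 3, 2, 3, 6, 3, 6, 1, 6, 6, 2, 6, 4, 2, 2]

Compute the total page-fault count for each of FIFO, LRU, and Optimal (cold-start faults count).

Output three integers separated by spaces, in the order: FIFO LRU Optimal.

--- FIFO ---
  step 0: ref 3 -> FAULT, frames=[3,-] (faults so far: 1)
  step 1: ref 3 -> HIT, frames=[3,-] (faults so far: 1)
  step 2: ref 2 -> FAULT, frames=[3,2] (faults so far: 2)
  step 3: ref 3 -> HIT, frames=[3,2] (faults so far: 2)
  step 4: ref 6 -> FAULT, evict 3, frames=[6,2] (faults so far: 3)
  step 5: ref 3 -> FAULT, evict 2, frames=[6,3] (faults so far: 4)
  step 6: ref 6 -> HIT, frames=[6,3] (faults so far: 4)
  step 7: ref 1 -> FAULT, evict 6, frames=[1,3] (faults so far: 5)
  step 8: ref 6 -> FAULT, evict 3, frames=[1,6] (faults so far: 6)
  step 9: ref 6 -> HIT, frames=[1,6] (faults so far: 6)
  step 10: ref 2 -> FAULT, evict 1, frames=[2,6] (faults so far: 7)
  step 11: ref 6 -> HIT, frames=[2,6] (faults so far: 7)
  step 12: ref 4 -> FAULT, evict 6, frames=[2,4] (faults so far: 8)
  step 13: ref 2 -> HIT, frames=[2,4] (faults so far: 8)
  step 14: ref 2 -> HIT, frames=[2,4] (faults so far: 8)
  FIFO total faults: 8
--- LRU ---
  step 0: ref 3 -> FAULT, frames=[3,-] (faults so far: 1)
  step 1: ref 3 -> HIT, frames=[3,-] (faults so far: 1)
  step 2: ref 2 -> FAULT, frames=[3,2] (faults so far: 2)
  step 3: ref 3 -> HIT, frames=[3,2] (faults so far: 2)
  step 4: ref 6 -> FAULT, evict 2, frames=[3,6] (faults so far: 3)
  step 5: ref 3 -> HIT, frames=[3,6] (faults so far: 3)
  step 6: ref 6 -> HIT, frames=[3,6] (faults so far: 3)
  step 7: ref 1 -> FAULT, evict 3, frames=[1,6] (faults so far: 4)
  step 8: ref 6 -> HIT, frames=[1,6] (faults so far: 4)
  step 9: ref 6 -> HIT, frames=[1,6] (faults so far: 4)
  step 10: ref 2 -> FAULT, evict 1, frames=[2,6] (faults so far: 5)
  step 11: ref 6 -> HIT, frames=[2,6] (faults so far: 5)
  step 12: ref 4 -> FAULT, evict 2, frames=[4,6] (faults so far: 6)
  step 13: ref 2 -> FAULT, evict 6, frames=[4,2] (faults so far: 7)
  step 14: ref 2 -> HIT, frames=[4,2] (faults so far: 7)
  LRU total faults: 7
--- Optimal ---
  step 0: ref 3 -> FAULT, frames=[3,-] (faults so far: 1)
  step 1: ref 3 -> HIT, frames=[3,-] (faults so far: 1)
  step 2: ref 2 -> FAULT, frames=[3,2] (faults so far: 2)
  step 3: ref 3 -> HIT, frames=[3,2] (faults so far: 2)
  step 4: ref 6 -> FAULT, evict 2, frames=[3,6] (faults so far: 3)
  step 5: ref 3 -> HIT, frames=[3,6] (faults so far: 3)
  step 6: ref 6 -> HIT, frames=[3,6] (faults so far: 3)
  step 7: ref 1 -> FAULT, evict 3, frames=[1,6] (faults so far: 4)
  step 8: ref 6 -> HIT, frames=[1,6] (faults so far: 4)
  step 9: ref 6 -> HIT, frames=[1,6] (faults so far: 4)
  step 10: ref 2 -> FAULT, evict 1, frames=[2,6] (faults so far: 5)
  step 11: ref 6 -> HIT, frames=[2,6] (faults so far: 5)
  step 12: ref 4 -> FAULT, evict 6, frames=[2,4] (faults so far: 6)
  step 13: ref 2 -> HIT, frames=[2,4] (faults so far: 6)
  step 14: ref 2 -> HIT, frames=[2,4] (faults so far: 6)
  Optimal total faults: 6

Answer: 8 7 6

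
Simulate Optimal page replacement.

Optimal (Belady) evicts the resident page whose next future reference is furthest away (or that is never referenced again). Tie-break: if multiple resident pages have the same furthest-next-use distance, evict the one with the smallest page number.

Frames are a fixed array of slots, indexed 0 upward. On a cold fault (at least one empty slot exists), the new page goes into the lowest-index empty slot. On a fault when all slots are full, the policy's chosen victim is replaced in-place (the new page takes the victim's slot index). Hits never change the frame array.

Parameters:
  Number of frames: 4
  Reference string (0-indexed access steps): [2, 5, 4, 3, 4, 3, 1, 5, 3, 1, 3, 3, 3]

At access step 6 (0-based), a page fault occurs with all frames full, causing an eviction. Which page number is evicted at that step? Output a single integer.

Step 0: ref 2 -> FAULT, frames=[2,-,-,-]
Step 1: ref 5 -> FAULT, frames=[2,5,-,-]
Step 2: ref 4 -> FAULT, frames=[2,5,4,-]
Step 3: ref 3 -> FAULT, frames=[2,5,4,3]
Step 4: ref 4 -> HIT, frames=[2,5,4,3]
Step 5: ref 3 -> HIT, frames=[2,5,4,3]
Step 6: ref 1 -> FAULT, evict 2, frames=[1,5,4,3]
At step 6: evicted page 2

Answer: 2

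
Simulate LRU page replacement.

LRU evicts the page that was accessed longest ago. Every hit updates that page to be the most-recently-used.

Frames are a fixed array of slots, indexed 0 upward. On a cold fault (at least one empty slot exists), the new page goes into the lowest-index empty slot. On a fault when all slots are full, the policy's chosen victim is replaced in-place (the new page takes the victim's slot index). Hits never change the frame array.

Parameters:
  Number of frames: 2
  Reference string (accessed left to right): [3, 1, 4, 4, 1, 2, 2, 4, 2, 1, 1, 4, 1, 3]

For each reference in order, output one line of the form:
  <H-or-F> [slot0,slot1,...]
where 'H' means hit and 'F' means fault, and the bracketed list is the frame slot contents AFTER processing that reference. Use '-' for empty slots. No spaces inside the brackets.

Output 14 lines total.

F [3,-]
F [3,1]
F [4,1]
H [4,1]
H [4,1]
F [2,1]
H [2,1]
F [2,4]
H [2,4]
F [2,1]
H [2,1]
F [4,1]
H [4,1]
F [3,1]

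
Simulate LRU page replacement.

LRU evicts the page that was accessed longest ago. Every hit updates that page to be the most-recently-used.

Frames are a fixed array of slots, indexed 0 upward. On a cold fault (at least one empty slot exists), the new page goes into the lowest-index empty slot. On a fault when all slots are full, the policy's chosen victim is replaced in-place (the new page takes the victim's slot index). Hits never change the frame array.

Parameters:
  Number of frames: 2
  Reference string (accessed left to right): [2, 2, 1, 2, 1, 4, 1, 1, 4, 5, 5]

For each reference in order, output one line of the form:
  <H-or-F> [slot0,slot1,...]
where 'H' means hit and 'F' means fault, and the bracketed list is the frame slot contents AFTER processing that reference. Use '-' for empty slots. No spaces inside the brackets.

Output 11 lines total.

F [2,-]
H [2,-]
F [2,1]
H [2,1]
H [2,1]
F [4,1]
H [4,1]
H [4,1]
H [4,1]
F [4,5]
H [4,5]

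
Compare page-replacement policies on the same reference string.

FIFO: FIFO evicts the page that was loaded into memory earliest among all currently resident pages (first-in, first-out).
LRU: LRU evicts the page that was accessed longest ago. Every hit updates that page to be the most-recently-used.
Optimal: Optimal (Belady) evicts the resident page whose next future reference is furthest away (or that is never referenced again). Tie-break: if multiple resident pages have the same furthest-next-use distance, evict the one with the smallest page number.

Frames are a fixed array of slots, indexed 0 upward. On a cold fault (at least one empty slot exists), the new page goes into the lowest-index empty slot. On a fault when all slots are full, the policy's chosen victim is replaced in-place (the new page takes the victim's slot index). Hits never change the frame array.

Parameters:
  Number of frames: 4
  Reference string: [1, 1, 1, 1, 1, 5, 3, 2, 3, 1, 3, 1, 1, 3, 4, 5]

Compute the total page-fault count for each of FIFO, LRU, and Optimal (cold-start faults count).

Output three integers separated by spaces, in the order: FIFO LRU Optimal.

Answer: 5 6 5

Derivation:
--- FIFO ---
  step 0: ref 1 -> FAULT, frames=[1,-,-,-] (faults so far: 1)
  step 1: ref 1 -> HIT, frames=[1,-,-,-] (faults so far: 1)
  step 2: ref 1 -> HIT, frames=[1,-,-,-] (faults so far: 1)
  step 3: ref 1 -> HIT, frames=[1,-,-,-] (faults so far: 1)
  step 4: ref 1 -> HIT, frames=[1,-,-,-] (faults so far: 1)
  step 5: ref 5 -> FAULT, frames=[1,5,-,-] (faults so far: 2)
  step 6: ref 3 -> FAULT, frames=[1,5,3,-] (faults so far: 3)
  step 7: ref 2 -> FAULT, frames=[1,5,3,2] (faults so far: 4)
  step 8: ref 3 -> HIT, frames=[1,5,3,2] (faults so far: 4)
  step 9: ref 1 -> HIT, frames=[1,5,3,2] (faults so far: 4)
  step 10: ref 3 -> HIT, frames=[1,5,3,2] (faults so far: 4)
  step 11: ref 1 -> HIT, frames=[1,5,3,2] (faults so far: 4)
  step 12: ref 1 -> HIT, frames=[1,5,3,2] (faults so far: 4)
  step 13: ref 3 -> HIT, frames=[1,5,3,2] (faults so far: 4)
  step 14: ref 4 -> FAULT, evict 1, frames=[4,5,3,2] (faults so far: 5)
  step 15: ref 5 -> HIT, frames=[4,5,3,2] (faults so far: 5)
  FIFO total faults: 5
--- LRU ---
  step 0: ref 1 -> FAULT, frames=[1,-,-,-] (faults so far: 1)
  step 1: ref 1 -> HIT, frames=[1,-,-,-] (faults so far: 1)
  step 2: ref 1 -> HIT, frames=[1,-,-,-] (faults so far: 1)
  step 3: ref 1 -> HIT, frames=[1,-,-,-] (faults so far: 1)
  step 4: ref 1 -> HIT, frames=[1,-,-,-] (faults so far: 1)
  step 5: ref 5 -> FAULT, frames=[1,5,-,-] (faults so far: 2)
  step 6: ref 3 -> FAULT, frames=[1,5,3,-] (faults so far: 3)
  step 7: ref 2 -> FAULT, frames=[1,5,3,2] (faults so far: 4)
  step 8: ref 3 -> HIT, frames=[1,5,3,2] (faults so far: 4)
  step 9: ref 1 -> HIT, frames=[1,5,3,2] (faults so far: 4)
  step 10: ref 3 -> HIT, frames=[1,5,3,2] (faults so far: 4)
  step 11: ref 1 -> HIT, frames=[1,5,3,2] (faults so far: 4)
  step 12: ref 1 -> HIT, frames=[1,5,3,2] (faults so far: 4)
  step 13: ref 3 -> HIT, frames=[1,5,3,2] (faults so far: 4)
  step 14: ref 4 -> FAULT, evict 5, frames=[1,4,3,2] (faults so far: 5)
  step 15: ref 5 -> FAULT, evict 2, frames=[1,4,3,5] (faults so far: 6)
  LRU total faults: 6
--- Optimal ---
  step 0: ref 1 -> FAULT, frames=[1,-,-,-] (faults so far: 1)
  step 1: ref 1 -> HIT, frames=[1,-,-,-] (faults so far: 1)
  step 2: ref 1 -> HIT, frames=[1,-,-,-] (faults so far: 1)
  step 3: ref 1 -> HIT, frames=[1,-,-,-] (faults so far: 1)
  step 4: ref 1 -> HIT, frames=[1,-,-,-] (faults so far: 1)
  step 5: ref 5 -> FAULT, frames=[1,5,-,-] (faults so far: 2)
  step 6: ref 3 -> FAULT, frames=[1,5,3,-] (faults so far: 3)
  step 7: ref 2 -> FAULT, frames=[1,5,3,2] (faults so far: 4)
  step 8: ref 3 -> HIT, frames=[1,5,3,2] (faults so far: 4)
  step 9: ref 1 -> HIT, frames=[1,5,3,2] (faults so far: 4)
  step 10: ref 3 -> HIT, frames=[1,5,3,2] (faults so far: 4)
  step 11: ref 1 -> HIT, frames=[1,5,3,2] (faults so far: 4)
  step 12: ref 1 -> HIT, frames=[1,5,3,2] (faults so far: 4)
  step 13: ref 3 -> HIT, frames=[1,5,3,2] (faults so far: 4)
  step 14: ref 4 -> FAULT, evict 1, frames=[4,5,3,2] (faults so far: 5)
  step 15: ref 5 -> HIT, frames=[4,5,3,2] (faults so far: 5)
  Optimal total faults: 5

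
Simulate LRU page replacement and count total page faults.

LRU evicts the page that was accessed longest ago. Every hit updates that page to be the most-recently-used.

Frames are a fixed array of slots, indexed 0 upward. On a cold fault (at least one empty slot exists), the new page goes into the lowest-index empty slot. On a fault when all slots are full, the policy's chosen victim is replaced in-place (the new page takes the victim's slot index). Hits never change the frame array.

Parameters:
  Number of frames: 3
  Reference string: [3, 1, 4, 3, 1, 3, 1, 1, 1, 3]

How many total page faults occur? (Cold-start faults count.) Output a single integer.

Answer: 3

Derivation:
Step 0: ref 3 → FAULT, frames=[3,-,-]
Step 1: ref 1 → FAULT, frames=[3,1,-]
Step 2: ref 4 → FAULT, frames=[3,1,4]
Step 3: ref 3 → HIT, frames=[3,1,4]
Step 4: ref 1 → HIT, frames=[3,1,4]
Step 5: ref 3 → HIT, frames=[3,1,4]
Step 6: ref 1 → HIT, frames=[3,1,4]
Step 7: ref 1 → HIT, frames=[3,1,4]
Step 8: ref 1 → HIT, frames=[3,1,4]
Step 9: ref 3 → HIT, frames=[3,1,4]
Total faults: 3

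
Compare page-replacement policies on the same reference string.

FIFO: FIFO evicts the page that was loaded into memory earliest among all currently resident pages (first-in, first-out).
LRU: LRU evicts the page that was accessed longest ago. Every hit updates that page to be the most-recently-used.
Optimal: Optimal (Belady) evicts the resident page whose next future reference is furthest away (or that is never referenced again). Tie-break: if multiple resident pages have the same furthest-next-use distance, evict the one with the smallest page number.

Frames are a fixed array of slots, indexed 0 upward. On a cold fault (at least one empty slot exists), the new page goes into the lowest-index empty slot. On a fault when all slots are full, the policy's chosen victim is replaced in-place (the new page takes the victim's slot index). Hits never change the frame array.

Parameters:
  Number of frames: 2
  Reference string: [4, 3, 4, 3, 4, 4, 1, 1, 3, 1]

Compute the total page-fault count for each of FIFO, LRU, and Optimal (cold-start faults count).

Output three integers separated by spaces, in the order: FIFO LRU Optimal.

--- FIFO ---
  step 0: ref 4 -> FAULT, frames=[4,-] (faults so far: 1)
  step 1: ref 3 -> FAULT, frames=[4,3] (faults so far: 2)
  step 2: ref 4 -> HIT, frames=[4,3] (faults so far: 2)
  step 3: ref 3 -> HIT, frames=[4,3] (faults so far: 2)
  step 4: ref 4 -> HIT, frames=[4,3] (faults so far: 2)
  step 5: ref 4 -> HIT, frames=[4,3] (faults so far: 2)
  step 6: ref 1 -> FAULT, evict 4, frames=[1,3] (faults so far: 3)
  step 7: ref 1 -> HIT, frames=[1,3] (faults so far: 3)
  step 8: ref 3 -> HIT, frames=[1,3] (faults so far: 3)
  step 9: ref 1 -> HIT, frames=[1,3] (faults so far: 3)
  FIFO total faults: 3
--- LRU ---
  step 0: ref 4 -> FAULT, frames=[4,-] (faults so far: 1)
  step 1: ref 3 -> FAULT, frames=[4,3] (faults so far: 2)
  step 2: ref 4 -> HIT, frames=[4,3] (faults so far: 2)
  step 3: ref 3 -> HIT, frames=[4,3] (faults so far: 2)
  step 4: ref 4 -> HIT, frames=[4,3] (faults so far: 2)
  step 5: ref 4 -> HIT, frames=[4,3] (faults so far: 2)
  step 6: ref 1 -> FAULT, evict 3, frames=[4,1] (faults so far: 3)
  step 7: ref 1 -> HIT, frames=[4,1] (faults so far: 3)
  step 8: ref 3 -> FAULT, evict 4, frames=[3,1] (faults so far: 4)
  step 9: ref 1 -> HIT, frames=[3,1] (faults so far: 4)
  LRU total faults: 4
--- Optimal ---
  step 0: ref 4 -> FAULT, frames=[4,-] (faults so far: 1)
  step 1: ref 3 -> FAULT, frames=[4,3] (faults so far: 2)
  step 2: ref 4 -> HIT, frames=[4,3] (faults so far: 2)
  step 3: ref 3 -> HIT, frames=[4,3] (faults so far: 2)
  step 4: ref 4 -> HIT, frames=[4,3] (faults so far: 2)
  step 5: ref 4 -> HIT, frames=[4,3] (faults so far: 2)
  step 6: ref 1 -> FAULT, evict 4, frames=[1,3] (faults so far: 3)
  step 7: ref 1 -> HIT, frames=[1,3] (faults so far: 3)
  step 8: ref 3 -> HIT, frames=[1,3] (faults so far: 3)
  step 9: ref 1 -> HIT, frames=[1,3] (faults so far: 3)
  Optimal total faults: 3

Answer: 3 4 3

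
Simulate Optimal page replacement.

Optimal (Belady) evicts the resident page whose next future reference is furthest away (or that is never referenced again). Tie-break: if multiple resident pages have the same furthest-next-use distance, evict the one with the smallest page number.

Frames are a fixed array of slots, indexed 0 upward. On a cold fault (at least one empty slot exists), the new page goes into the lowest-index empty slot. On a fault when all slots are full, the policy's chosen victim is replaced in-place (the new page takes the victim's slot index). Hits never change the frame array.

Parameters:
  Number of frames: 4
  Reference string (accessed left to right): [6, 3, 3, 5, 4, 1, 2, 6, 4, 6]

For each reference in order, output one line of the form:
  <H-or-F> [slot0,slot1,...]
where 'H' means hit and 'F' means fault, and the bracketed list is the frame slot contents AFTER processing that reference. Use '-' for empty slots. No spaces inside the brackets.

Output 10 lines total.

F [6,-,-,-]
F [6,3,-,-]
H [6,3,-,-]
F [6,3,5,-]
F [6,3,5,4]
F [6,1,5,4]
F [6,2,5,4]
H [6,2,5,4]
H [6,2,5,4]
H [6,2,5,4]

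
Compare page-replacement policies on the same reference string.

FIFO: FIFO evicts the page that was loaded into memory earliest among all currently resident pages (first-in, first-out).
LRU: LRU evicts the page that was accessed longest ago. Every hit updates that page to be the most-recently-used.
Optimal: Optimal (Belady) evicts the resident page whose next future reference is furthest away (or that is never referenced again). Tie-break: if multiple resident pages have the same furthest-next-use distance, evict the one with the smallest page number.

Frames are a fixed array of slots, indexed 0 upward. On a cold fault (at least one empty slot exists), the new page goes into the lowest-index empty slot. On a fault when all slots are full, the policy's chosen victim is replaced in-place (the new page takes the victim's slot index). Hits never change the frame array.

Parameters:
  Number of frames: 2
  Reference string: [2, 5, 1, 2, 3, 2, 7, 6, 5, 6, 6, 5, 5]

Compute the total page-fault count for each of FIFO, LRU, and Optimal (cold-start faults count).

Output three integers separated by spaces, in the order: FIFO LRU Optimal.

--- FIFO ---
  step 0: ref 2 -> FAULT, frames=[2,-] (faults so far: 1)
  step 1: ref 5 -> FAULT, frames=[2,5] (faults so far: 2)
  step 2: ref 1 -> FAULT, evict 2, frames=[1,5] (faults so far: 3)
  step 3: ref 2 -> FAULT, evict 5, frames=[1,2] (faults so far: 4)
  step 4: ref 3 -> FAULT, evict 1, frames=[3,2] (faults so far: 5)
  step 5: ref 2 -> HIT, frames=[3,2] (faults so far: 5)
  step 6: ref 7 -> FAULT, evict 2, frames=[3,7] (faults so far: 6)
  step 7: ref 6 -> FAULT, evict 3, frames=[6,7] (faults so far: 7)
  step 8: ref 5 -> FAULT, evict 7, frames=[6,5] (faults so far: 8)
  step 9: ref 6 -> HIT, frames=[6,5] (faults so far: 8)
  step 10: ref 6 -> HIT, frames=[6,5] (faults so far: 8)
  step 11: ref 5 -> HIT, frames=[6,5] (faults so far: 8)
  step 12: ref 5 -> HIT, frames=[6,5] (faults so far: 8)
  FIFO total faults: 8
--- LRU ---
  step 0: ref 2 -> FAULT, frames=[2,-] (faults so far: 1)
  step 1: ref 5 -> FAULT, frames=[2,5] (faults so far: 2)
  step 2: ref 1 -> FAULT, evict 2, frames=[1,5] (faults so far: 3)
  step 3: ref 2 -> FAULT, evict 5, frames=[1,2] (faults so far: 4)
  step 4: ref 3 -> FAULT, evict 1, frames=[3,2] (faults so far: 5)
  step 5: ref 2 -> HIT, frames=[3,2] (faults so far: 5)
  step 6: ref 7 -> FAULT, evict 3, frames=[7,2] (faults so far: 6)
  step 7: ref 6 -> FAULT, evict 2, frames=[7,6] (faults so far: 7)
  step 8: ref 5 -> FAULT, evict 7, frames=[5,6] (faults so far: 8)
  step 9: ref 6 -> HIT, frames=[5,6] (faults so far: 8)
  step 10: ref 6 -> HIT, frames=[5,6] (faults so far: 8)
  step 11: ref 5 -> HIT, frames=[5,6] (faults so far: 8)
  step 12: ref 5 -> HIT, frames=[5,6] (faults so far: 8)
  LRU total faults: 8
--- Optimal ---
  step 0: ref 2 -> FAULT, frames=[2,-] (faults so far: 1)
  step 1: ref 5 -> FAULT, frames=[2,5] (faults so far: 2)
  step 2: ref 1 -> FAULT, evict 5, frames=[2,1] (faults so far: 3)
  step 3: ref 2 -> HIT, frames=[2,1] (faults so far: 3)
  step 4: ref 3 -> FAULT, evict 1, frames=[2,3] (faults so far: 4)
  step 5: ref 2 -> HIT, frames=[2,3] (faults so far: 4)
  step 6: ref 7 -> FAULT, evict 2, frames=[7,3] (faults so far: 5)
  step 7: ref 6 -> FAULT, evict 3, frames=[7,6] (faults so far: 6)
  step 8: ref 5 -> FAULT, evict 7, frames=[5,6] (faults so far: 7)
  step 9: ref 6 -> HIT, frames=[5,6] (faults so far: 7)
  step 10: ref 6 -> HIT, frames=[5,6] (faults so far: 7)
  step 11: ref 5 -> HIT, frames=[5,6] (faults so far: 7)
  step 12: ref 5 -> HIT, frames=[5,6] (faults so far: 7)
  Optimal total faults: 7

Answer: 8 8 7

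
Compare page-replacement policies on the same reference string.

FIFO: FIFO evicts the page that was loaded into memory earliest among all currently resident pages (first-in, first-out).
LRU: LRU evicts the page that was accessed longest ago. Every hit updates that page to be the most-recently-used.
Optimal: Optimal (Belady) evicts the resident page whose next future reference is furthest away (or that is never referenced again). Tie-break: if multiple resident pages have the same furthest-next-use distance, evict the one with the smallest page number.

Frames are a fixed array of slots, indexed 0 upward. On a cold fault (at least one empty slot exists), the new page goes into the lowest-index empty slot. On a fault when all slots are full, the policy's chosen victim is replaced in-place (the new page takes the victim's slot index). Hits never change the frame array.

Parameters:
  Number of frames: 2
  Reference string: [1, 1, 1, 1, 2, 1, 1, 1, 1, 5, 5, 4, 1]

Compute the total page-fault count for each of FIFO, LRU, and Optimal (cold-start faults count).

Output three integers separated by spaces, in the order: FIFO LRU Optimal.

Answer: 5 5 4

Derivation:
--- FIFO ---
  step 0: ref 1 -> FAULT, frames=[1,-] (faults so far: 1)
  step 1: ref 1 -> HIT, frames=[1,-] (faults so far: 1)
  step 2: ref 1 -> HIT, frames=[1,-] (faults so far: 1)
  step 3: ref 1 -> HIT, frames=[1,-] (faults so far: 1)
  step 4: ref 2 -> FAULT, frames=[1,2] (faults so far: 2)
  step 5: ref 1 -> HIT, frames=[1,2] (faults so far: 2)
  step 6: ref 1 -> HIT, frames=[1,2] (faults so far: 2)
  step 7: ref 1 -> HIT, frames=[1,2] (faults so far: 2)
  step 8: ref 1 -> HIT, frames=[1,2] (faults so far: 2)
  step 9: ref 5 -> FAULT, evict 1, frames=[5,2] (faults so far: 3)
  step 10: ref 5 -> HIT, frames=[5,2] (faults so far: 3)
  step 11: ref 4 -> FAULT, evict 2, frames=[5,4] (faults so far: 4)
  step 12: ref 1 -> FAULT, evict 5, frames=[1,4] (faults so far: 5)
  FIFO total faults: 5
--- LRU ---
  step 0: ref 1 -> FAULT, frames=[1,-] (faults so far: 1)
  step 1: ref 1 -> HIT, frames=[1,-] (faults so far: 1)
  step 2: ref 1 -> HIT, frames=[1,-] (faults so far: 1)
  step 3: ref 1 -> HIT, frames=[1,-] (faults so far: 1)
  step 4: ref 2 -> FAULT, frames=[1,2] (faults so far: 2)
  step 5: ref 1 -> HIT, frames=[1,2] (faults so far: 2)
  step 6: ref 1 -> HIT, frames=[1,2] (faults so far: 2)
  step 7: ref 1 -> HIT, frames=[1,2] (faults so far: 2)
  step 8: ref 1 -> HIT, frames=[1,2] (faults so far: 2)
  step 9: ref 5 -> FAULT, evict 2, frames=[1,5] (faults so far: 3)
  step 10: ref 5 -> HIT, frames=[1,5] (faults so far: 3)
  step 11: ref 4 -> FAULT, evict 1, frames=[4,5] (faults so far: 4)
  step 12: ref 1 -> FAULT, evict 5, frames=[4,1] (faults so far: 5)
  LRU total faults: 5
--- Optimal ---
  step 0: ref 1 -> FAULT, frames=[1,-] (faults so far: 1)
  step 1: ref 1 -> HIT, frames=[1,-] (faults so far: 1)
  step 2: ref 1 -> HIT, frames=[1,-] (faults so far: 1)
  step 3: ref 1 -> HIT, frames=[1,-] (faults so far: 1)
  step 4: ref 2 -> FAULT, frames=[1,2] (faults so far: 2)
  step 5: ref 1 -> HIT, frames=[1,2] (faults so far: 2)
  step 6: ref 1 -> HIT, frames=[1,2] (faults so far: 2)
  step 7: ref 1 -> HIT, frames=[1,2] (faults so far: 2)
  step 8: ref 1 -> HIT, frames=[1,2] (faults so far: 2)
  step 9: ref 5 -> FAULT, evict 2, frames=[1,5] (faults so far: 3)
  step 10: ref 5 -> HIT, frames=[1,5] (faults so far: 3)
  step 11: ref 4 -> FAULT, evict 5, frames=[1,4] (faults so far: 4)
  step 12: ref 1 -> HIT, frames=[1,4] (faults so far: 4)
  Optimal total faults: 4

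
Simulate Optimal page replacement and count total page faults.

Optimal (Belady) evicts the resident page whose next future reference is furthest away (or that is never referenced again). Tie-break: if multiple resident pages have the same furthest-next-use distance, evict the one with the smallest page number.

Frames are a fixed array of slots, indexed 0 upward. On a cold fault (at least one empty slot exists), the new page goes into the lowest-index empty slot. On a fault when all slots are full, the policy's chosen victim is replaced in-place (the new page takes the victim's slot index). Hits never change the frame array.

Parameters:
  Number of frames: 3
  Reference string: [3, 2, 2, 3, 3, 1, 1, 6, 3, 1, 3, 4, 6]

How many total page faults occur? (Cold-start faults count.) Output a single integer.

Answer: 5

Derivation:
Step 0: ref 3 → FAULT, frames=[3,-,-]
Step 1: ref 2 → FAULT, frames=[3,2,-]
Step 2: ref 2 → HIT, frames=[3,2,-]
Step 3: ref 3 → HIT, frames=[3,2,-]
Step 4: ref 3 → HIT, frames=[3,2,-]
Step 5: ref 1 → FAULT, frames=[3,2,1]
Step 6: ref 1 → HIT, frames=[3,2,1]
Step 7: ref 6 → FAULT (evict 2), frames=[3,6,1]
Step 8: ref 3 → HIT, frames=[3,6,1]
Step 9: ref 1 → HIT, frames=[3,6,1]
Step 10: ref 3 → HIT, frames=[3,6,1]
Step 11: ref 4 → FAULT (evict 1), frames=[3,6,4]
Step 12: ref 6 → HIT, frames=[3,6,4]
Total faults: 5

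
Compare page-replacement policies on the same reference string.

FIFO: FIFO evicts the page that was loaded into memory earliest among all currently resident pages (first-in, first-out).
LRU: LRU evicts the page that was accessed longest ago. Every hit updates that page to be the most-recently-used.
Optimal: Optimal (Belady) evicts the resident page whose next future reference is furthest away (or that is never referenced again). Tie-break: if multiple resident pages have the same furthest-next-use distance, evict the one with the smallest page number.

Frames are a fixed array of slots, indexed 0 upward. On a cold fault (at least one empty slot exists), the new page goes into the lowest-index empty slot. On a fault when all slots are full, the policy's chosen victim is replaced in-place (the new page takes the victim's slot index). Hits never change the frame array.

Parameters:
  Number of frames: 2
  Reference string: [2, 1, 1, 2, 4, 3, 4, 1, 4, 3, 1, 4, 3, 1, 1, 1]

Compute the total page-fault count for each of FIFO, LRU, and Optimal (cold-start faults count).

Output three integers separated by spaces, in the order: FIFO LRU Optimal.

Answer: 11 10 8

Derivation:
--- FIFO ---
  step 0: ref 2 -> FAULT, frames=[2,-] (faults so far: 1)
  step 1: ref 1 -> FAULT, frames=[2,1] (faults so far: 2)
  step 2: ref 1 -> HIT, frames=[2,1] (faults so far: 2)
  step 3: ref 2 -> HIT, frames=[2,1] (faults so far: 2)
  step 4: ref 4 -> FAULT, evict 2, frames=[4,1] (faults so far: 3)
  step 5: ref 3 -> FAULT, evict 1, frames=[4,3] (faults so far: 4)
  step 6: ref 4 -> HIT, frames=[4,3] (faults so far: 4)
  step 7: ref 1 -> FAULT, evict 4, frames=[1,3] (faults so far: 5)
  step 8: ref 4 -> FAULT, evict 3, frames=[1,4] (faults so far: 6)
  step 9: ref 3 -> FAULT, evict 1, frames=[3,4] (faults so far: 7)
  step 10: ref 1 -> FAULT, evict 4, frames=[3,1] (faults so far: 8)
  step 11: ref 4 -> FAULT, evict 3, frames=[4,1] (faults so far: 9)
  step 12: ref 3 -> FAULT, evict 1, frames=[4,3] (faults so far: 10)
  step 13: ref 1 -> FAULT, evict 4, frames=[1,3] (faults so far: 11)
  step 14: ref 1 -> HIT, frames=[1,3] (faults so far: 11)
  step 15: ref 1 -> HIT, frames=[1,3] (faults so far: 11)
  FIFO total faults: 11
--- LRU ---
  step 0: ref 2 -> FAULT, frames=[2,-] (faults so far: 1)
  step 1: ref 1 -> FAULT, frames=[2,1] (faults so far: 2)
  step 2: ref 1 -> HIT, frames=[2,1] (faults so far: 2)
  step 3: ref 2 -> HIT, frames=[2,1] (faults so far: 2)
  step 4: ref 4 -> FAULT, evict 1, frames=[2,4] (faults so far: 3)
  step 5: ref 3 -> FAULT, evict 2, frames=[3,4] (faults so far: 4)
  step 6: ref 4 -> HIT, frames=[3,4] (faults so far: 4)
  step 7: ref 1 -> FAULT, evict 3, frames=[1,4] (faults so far: 5)
  step 8: ref 4 -> HIT, frames=[1,4] (faults so far: 5)
  step 9: ref 3 -> FAULT, evict 1, frames=[3,4] (faults so far: 6)
  step 10: ref 1 -> FAULT, evict 4, frames=[3,1] (faults so far: 7)
  step 11: ref 4 -> FAULT, evict 3, frames=[4,1] (faults so far: 8)
  step 12: ref 3 -> FAULT, evict 1, frames=[4,3] (faults so far: 9)
  step 13: ref 1 -> FAULT, evict 4, frames=[1,3] (faults so far: 10)
  step 14: ref 1 -> HIT, frames=[1,3] (faults so far: 10)
  step 15: ref 1 -> HIT, frames=[1,3] (faults so far: 10)
  LRU total faults: 10
--- Optimal ---
  step 0: ref 2 -> FAULT, frames=[2,-] (faults so far: 1)
  step 1: ref 1 -> FAULT, frames=[2,1] (faults so far: 2)
  step 2: ref 1 -> HIT, frames=[2,1] (faults so far: 2)
  step 3: ref 2 -> HIT, frames=[2,1] (faults so far: 2)
  step 4: ref 4 -> FAULT, evict 2, frames=[4,1] (faults so far: 3)
  step 5: ref 3 -> FAULT, evict 1, frames=[4,3] (faults so far: 4)
  step 6: ref 4 -> HIT, frames=[4,3] (faults so far: 4)
  step 7: ref 1 -> FAULT, evict 3, frames=[4,1] (faults so far: 5)
  step 8: ref 4 -> HIT, frames=[4,1] (faults so far: 5)
  step 9: ref 3 -> FAULT, evict 4, frames=[3,1] (faults so far: 6)
  step 10: ref 1 -> HIT, frames=[3,1] (faults so far: 6)
  step 11: ref 4 -> FAULT, evict 1, frames=[3,4] (faults so far: 7)
  step 12: ref 3 -> HIT, frames=[3,4] (faults so far: 7)
  step 13: ref 1 -> FAULT, evict 3, frames=[1,4] (faults so far: 8)
  step 14: ref 1 -> HIT, frames=[1,4] (faults so far: 8)
  step 15: ref 1 -> HIT, frames=[1,4] (faults so far: 8)
  Optimal total faults: 8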